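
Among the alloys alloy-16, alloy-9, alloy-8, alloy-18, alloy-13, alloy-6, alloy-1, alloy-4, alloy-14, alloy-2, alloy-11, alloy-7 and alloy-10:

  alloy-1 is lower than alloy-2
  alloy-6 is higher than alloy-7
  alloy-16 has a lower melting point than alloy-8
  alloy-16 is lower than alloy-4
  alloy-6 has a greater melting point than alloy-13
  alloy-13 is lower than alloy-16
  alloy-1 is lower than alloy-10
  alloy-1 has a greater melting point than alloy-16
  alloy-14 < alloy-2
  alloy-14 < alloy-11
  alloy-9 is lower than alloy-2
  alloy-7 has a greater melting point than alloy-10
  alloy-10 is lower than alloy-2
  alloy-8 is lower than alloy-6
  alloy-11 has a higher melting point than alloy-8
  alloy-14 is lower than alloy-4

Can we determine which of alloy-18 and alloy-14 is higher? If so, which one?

Following every chain through alloy-14: above alloy-14 we get alloy-4, alloy-2, alloy-11.
alloy-18 is not reached, and no chain runs the other way from alloy-18 to alloy-14.
So the given relations leave the order of alloy-14 and alloy-18 undetermined.

undetermined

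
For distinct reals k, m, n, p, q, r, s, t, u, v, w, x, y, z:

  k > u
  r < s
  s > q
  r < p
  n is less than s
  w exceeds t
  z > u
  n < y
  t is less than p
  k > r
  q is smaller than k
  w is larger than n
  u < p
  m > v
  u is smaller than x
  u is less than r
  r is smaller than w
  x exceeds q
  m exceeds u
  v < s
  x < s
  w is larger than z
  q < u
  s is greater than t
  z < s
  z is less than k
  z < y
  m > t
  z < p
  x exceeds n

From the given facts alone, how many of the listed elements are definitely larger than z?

From z the given relations immediately reach k, s, p, w, y.
No other element is forced above z by the given relations, so the count is 5.

5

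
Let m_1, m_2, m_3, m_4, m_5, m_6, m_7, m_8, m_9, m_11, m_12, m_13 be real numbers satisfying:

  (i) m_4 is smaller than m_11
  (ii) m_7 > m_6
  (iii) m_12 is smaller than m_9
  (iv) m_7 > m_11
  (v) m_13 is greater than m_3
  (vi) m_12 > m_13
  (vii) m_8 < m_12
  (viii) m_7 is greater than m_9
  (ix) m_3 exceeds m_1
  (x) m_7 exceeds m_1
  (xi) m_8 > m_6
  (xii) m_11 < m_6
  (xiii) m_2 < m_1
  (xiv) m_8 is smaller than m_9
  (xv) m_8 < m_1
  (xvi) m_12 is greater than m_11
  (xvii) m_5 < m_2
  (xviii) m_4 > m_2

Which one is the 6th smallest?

Chaining the given pairs: m_5 < m_2 < m_4 < m_11 < m_6 < m_8 < m_1 < m_3 < m_13 < m_12 < m_9 < m_7.
Counting 6 from the smallest end gives m_8.

m_8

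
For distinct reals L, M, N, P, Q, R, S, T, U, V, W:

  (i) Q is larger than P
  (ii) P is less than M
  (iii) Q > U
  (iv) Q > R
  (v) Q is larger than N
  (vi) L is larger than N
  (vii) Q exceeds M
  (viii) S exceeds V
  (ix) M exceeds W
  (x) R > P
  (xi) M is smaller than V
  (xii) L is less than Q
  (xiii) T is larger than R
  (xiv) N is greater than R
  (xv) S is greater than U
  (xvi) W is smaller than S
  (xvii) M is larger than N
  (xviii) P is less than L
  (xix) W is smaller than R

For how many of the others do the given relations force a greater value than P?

8

Directly above P: R, M, L, Q.
One step further: N, V, T (7 so far).
One step further: S (8 so far).
Nothing else is reachable above P; 8 in all.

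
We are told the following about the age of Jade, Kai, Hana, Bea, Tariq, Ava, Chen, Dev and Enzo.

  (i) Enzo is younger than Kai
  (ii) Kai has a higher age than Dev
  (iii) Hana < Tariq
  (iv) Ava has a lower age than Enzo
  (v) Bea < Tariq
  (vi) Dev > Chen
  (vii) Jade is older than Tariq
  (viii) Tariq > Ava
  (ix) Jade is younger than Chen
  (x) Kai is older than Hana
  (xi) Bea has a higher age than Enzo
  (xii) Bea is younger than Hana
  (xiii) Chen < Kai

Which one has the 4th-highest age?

Jade

Piecing the relations together gives one ordering: Ava < Enzo < Bea < Hana < Tariq < Jade < Chen < Dev < Kai.
Counting 4 from the largest end gives Jade.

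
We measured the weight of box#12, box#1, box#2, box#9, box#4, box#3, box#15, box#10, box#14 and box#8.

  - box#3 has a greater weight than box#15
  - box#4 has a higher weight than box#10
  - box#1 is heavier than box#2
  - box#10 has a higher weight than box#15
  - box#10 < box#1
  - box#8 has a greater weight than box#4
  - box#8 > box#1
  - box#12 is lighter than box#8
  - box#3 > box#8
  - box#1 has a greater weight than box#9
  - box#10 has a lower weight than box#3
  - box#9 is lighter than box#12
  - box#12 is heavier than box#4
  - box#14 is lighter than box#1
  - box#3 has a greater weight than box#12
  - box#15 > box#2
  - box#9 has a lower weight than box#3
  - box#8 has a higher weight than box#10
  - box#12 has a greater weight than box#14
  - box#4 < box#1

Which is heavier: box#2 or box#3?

The relevant relations are box#2 < box#15; box#15 < box#10; box#10 < box#4; box#4 < box#1; box#1 < box#8; box#8 < box#3.
Chaining these gives box#2 < box#15 < box#10 < box#4 < box#1 < box#8 < box#3.
So box#2 < box#3; box#3 is the heavier of the two.

box#3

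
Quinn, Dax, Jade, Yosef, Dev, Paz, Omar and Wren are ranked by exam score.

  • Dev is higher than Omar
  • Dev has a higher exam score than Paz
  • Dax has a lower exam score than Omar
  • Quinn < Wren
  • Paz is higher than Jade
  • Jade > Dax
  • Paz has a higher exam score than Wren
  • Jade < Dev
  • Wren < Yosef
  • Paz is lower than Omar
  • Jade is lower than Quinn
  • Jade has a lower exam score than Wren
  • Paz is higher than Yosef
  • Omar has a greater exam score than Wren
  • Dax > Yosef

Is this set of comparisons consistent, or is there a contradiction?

We have Wren < Yosef stated directly, yet also Yosef < Dax < Jade < Quinn < Wren by chaining the others — so Yosef < Wren. Contradiction.

inconsistent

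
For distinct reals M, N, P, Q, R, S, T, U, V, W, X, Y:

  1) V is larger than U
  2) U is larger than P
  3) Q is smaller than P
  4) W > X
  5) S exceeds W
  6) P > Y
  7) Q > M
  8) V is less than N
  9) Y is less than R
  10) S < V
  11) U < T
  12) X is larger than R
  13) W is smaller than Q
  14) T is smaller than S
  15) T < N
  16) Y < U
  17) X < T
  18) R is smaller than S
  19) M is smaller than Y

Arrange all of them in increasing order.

M < Y < R < X < W < Q < P < U < T < S < V < N

The consecutive links are each given: M < Y; Y < R; R < X; X < W; W < Q; Q < P; P < U; U < T; T < S; S < V; V < N.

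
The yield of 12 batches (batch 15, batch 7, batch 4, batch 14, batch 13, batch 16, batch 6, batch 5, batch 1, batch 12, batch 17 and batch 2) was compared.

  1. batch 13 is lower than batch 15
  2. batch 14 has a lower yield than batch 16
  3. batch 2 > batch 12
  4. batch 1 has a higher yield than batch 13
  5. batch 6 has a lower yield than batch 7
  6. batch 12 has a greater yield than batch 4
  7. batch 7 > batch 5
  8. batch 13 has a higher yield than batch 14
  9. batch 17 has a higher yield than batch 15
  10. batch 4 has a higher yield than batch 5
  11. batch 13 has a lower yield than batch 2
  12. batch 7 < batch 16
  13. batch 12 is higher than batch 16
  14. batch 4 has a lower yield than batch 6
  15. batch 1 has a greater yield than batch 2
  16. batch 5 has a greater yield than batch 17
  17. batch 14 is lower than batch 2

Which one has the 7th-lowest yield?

batch 6

The consecutive relations fix a unique order: batch 14 < batch 13 < batch 15 < batch 17 < batch 5 < batch 4 < batch 6 < batch 7 < batch 16 < batch 12 < batch 2 < batch 1.
Counting 7 from the smallest end gives batch 6.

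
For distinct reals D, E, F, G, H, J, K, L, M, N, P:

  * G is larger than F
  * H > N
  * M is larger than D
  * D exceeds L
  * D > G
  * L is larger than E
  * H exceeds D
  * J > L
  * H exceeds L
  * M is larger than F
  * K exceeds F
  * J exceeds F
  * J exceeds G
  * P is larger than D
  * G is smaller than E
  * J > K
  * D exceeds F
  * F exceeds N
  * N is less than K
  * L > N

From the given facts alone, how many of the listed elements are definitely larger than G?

7

Directly above G: E, D, J.
One step further: L, P, H, M (7 so far).
Nothing else is reachable above G; 7 in all.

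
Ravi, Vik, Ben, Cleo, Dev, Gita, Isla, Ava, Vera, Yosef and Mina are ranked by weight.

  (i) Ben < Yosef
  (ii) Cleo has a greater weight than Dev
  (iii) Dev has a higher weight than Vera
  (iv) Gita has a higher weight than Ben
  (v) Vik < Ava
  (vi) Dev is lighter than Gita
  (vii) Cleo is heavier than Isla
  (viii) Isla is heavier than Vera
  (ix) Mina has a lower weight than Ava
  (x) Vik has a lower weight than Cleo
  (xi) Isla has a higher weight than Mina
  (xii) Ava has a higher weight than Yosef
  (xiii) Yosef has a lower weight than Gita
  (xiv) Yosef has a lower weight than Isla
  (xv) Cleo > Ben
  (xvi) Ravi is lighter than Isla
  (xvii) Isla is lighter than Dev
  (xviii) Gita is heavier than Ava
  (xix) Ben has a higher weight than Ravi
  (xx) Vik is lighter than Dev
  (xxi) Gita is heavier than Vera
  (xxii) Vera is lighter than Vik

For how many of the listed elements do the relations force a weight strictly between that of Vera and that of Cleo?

The relations place Vera below Cleo. An element lies strictly between them when it is forced above Vera and also forced below Cleo.
Above Vera: {Vik, Isla, Ava, Dev, Gita}. Below Cleo: {Mina, Ravi, Vik, Ben, Yosef, Isla, Dev}.
Intersection: {Vik, Isla, Dev} — 3.

3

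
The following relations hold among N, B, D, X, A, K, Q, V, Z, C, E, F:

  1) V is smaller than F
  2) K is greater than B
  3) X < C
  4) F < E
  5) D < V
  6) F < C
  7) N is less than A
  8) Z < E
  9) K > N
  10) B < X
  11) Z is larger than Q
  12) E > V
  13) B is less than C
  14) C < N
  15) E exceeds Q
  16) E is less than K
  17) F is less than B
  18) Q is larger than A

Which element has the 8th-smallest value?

A

The consecutive relations fix a unique order: D < V < F < B < X < C < N < A < Q < Z < E < K.
The 8th smallest is A.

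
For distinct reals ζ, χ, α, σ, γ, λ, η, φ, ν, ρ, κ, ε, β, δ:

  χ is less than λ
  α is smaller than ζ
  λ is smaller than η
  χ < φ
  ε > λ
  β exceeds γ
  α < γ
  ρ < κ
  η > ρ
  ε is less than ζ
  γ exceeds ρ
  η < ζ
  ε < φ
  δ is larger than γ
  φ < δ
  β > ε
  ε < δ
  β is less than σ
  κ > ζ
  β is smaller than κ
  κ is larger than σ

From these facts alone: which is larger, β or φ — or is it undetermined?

Following every chain through β: above β we get σ, κ; below β we get ρ, χ, α, λ, ε, γ.
φ is not reached, and no chain runs the other way from φ to β.
So the given relations leave the order of β and φ undetermined.

undetermined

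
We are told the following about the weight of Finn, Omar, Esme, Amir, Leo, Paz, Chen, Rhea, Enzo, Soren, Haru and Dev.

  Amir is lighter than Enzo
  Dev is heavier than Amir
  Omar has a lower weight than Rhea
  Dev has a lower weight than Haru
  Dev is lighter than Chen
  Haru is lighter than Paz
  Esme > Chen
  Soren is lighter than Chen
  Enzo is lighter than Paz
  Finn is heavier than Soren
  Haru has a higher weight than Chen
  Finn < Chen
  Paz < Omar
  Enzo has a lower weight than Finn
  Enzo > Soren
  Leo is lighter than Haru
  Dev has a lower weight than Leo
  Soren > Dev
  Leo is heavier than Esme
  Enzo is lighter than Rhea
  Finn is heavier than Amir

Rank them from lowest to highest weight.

Nothing is placed below Amir, so it is least; from there Amir < Dev; Dev < Soren; Soren < Enzo; Enzo < Finn; Finn < Chen; Chen < Esme; Esme < Leo; Leo < Haru; Haru < Paz; Paz < Omar; Omar < Rhea, each given directly.

Amir < Dev < Soren < Enzo < Finn < Chen < Esme < Leo < Haru < Paz < Omar < Rhea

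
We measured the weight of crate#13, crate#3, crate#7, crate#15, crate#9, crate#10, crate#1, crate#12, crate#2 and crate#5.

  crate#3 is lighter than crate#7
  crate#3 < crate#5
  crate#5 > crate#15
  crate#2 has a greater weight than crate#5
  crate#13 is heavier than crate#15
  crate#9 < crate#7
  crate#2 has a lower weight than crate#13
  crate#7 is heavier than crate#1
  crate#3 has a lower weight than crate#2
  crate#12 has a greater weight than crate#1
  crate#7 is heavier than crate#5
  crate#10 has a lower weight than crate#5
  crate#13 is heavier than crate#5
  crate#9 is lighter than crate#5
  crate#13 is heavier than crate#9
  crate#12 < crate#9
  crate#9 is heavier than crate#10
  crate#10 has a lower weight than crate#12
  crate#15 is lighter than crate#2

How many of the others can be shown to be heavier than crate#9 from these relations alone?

4

Directly above crate#9: crate#5, crate#7, crate#13.
One step further: crate#2 (4 so far).
No other element is forced above crate#9 by the given relations, so the count is 4.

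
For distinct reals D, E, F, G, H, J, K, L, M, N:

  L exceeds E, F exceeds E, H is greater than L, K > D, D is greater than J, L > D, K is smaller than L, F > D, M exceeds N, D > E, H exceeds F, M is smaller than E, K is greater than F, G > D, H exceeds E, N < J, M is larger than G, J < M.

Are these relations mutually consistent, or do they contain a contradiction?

inconsistent

We have E < D stated directly, yet also D < G < M < E by chaining the others — so D < E. Contradiction.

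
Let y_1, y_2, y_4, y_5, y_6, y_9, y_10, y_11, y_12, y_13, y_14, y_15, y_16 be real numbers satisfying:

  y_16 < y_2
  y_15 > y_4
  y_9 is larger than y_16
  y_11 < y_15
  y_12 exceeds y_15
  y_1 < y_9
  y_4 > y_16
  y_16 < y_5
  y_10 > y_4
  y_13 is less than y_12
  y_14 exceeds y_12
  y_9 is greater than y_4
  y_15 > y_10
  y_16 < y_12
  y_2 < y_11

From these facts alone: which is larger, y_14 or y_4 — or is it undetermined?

y_14

Link the given pairs in sequence: y_4 < y_10; y_10 < y_15; y_15 < y_12; y_12 < y_14.
Chaining these gives y_4 < y_10 < y_15 < y_12 < y_14.
So y_14 is larger.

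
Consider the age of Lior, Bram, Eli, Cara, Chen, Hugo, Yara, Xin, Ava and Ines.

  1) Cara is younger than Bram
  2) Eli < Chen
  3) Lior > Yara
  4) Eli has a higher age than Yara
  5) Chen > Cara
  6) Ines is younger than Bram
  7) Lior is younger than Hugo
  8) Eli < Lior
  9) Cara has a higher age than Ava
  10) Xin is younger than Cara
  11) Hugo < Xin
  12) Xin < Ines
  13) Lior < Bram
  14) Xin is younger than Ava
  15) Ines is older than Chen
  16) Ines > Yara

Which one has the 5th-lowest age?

Piecing the relations together gives one ordering: Yara < Eli < Lior < Hugo < Xin < Ava < Cara < Chen < Ines < Bram.
Counting 5 from the smallest end gives Xin.

Xin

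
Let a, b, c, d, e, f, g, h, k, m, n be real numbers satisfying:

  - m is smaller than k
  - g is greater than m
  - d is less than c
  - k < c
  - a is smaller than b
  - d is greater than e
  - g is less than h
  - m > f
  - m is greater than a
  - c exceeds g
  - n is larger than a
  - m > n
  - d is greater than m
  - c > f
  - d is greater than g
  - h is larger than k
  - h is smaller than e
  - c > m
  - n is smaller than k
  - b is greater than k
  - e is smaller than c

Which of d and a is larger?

a < n and n < m give a < m.
Then m < g extends the chain to g.
Then g < h extends the chain to h.
With h < e: a < n < m < g < h < e.
Then e < d extends the chain to d.
So a < d; d is the larger of the two.

d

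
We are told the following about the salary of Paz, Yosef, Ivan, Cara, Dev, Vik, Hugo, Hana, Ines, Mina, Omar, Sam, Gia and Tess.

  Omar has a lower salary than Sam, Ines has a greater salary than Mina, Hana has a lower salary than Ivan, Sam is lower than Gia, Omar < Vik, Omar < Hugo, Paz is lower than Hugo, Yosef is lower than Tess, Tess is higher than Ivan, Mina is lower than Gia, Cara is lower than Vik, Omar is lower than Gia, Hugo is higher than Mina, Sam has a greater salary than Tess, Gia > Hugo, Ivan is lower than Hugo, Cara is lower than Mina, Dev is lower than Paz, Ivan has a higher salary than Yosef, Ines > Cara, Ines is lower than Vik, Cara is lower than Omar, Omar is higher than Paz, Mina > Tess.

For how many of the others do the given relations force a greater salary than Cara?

Directly above Cara: Omar, Mina, Ines, Vik.
One step further: Hugo, Sam, Gia (7 so far).
No other element is forced above Cara by the given relations, so the count is 7.

7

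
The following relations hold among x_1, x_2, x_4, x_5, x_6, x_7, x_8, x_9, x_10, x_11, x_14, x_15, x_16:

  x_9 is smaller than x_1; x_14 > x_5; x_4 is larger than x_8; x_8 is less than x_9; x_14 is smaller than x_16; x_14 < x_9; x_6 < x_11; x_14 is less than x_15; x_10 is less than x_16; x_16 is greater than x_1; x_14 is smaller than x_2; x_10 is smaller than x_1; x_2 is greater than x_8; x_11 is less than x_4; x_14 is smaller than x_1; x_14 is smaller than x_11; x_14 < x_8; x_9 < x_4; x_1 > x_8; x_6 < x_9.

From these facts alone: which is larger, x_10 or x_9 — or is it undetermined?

undetermined

Following every chain through x_10: above x_10 we get x_1, x_16.
x_9 is not reached, and no chain runs the other way from x_9 to x_10.
So the given relations leave the order of x_10 and x_9 undetermined.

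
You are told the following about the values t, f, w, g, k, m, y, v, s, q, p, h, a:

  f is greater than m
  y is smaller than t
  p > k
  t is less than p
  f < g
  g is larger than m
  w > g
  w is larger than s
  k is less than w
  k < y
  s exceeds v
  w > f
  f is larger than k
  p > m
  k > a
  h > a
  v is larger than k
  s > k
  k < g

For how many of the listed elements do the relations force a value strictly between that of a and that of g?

2

Chaining upward from a reaches: k, f, h, y, t, v, s, w, p.
Chaining downward from g reaches: m, k, f.
Strictly between a and g are those in both lists: k, f — 2 elements.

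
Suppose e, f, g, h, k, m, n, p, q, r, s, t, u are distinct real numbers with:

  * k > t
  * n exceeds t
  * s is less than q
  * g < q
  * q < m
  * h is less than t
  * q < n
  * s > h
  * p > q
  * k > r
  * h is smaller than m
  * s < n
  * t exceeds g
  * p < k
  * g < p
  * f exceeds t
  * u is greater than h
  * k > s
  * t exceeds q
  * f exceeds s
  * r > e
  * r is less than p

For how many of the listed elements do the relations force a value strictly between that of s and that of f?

2

Chaining upward from s reaches: q, p, m, t, n, k.
Chaining downward from f reaches: g, h, q, t.
Strictly between s and f are those in both lists: q, t — 2 elements.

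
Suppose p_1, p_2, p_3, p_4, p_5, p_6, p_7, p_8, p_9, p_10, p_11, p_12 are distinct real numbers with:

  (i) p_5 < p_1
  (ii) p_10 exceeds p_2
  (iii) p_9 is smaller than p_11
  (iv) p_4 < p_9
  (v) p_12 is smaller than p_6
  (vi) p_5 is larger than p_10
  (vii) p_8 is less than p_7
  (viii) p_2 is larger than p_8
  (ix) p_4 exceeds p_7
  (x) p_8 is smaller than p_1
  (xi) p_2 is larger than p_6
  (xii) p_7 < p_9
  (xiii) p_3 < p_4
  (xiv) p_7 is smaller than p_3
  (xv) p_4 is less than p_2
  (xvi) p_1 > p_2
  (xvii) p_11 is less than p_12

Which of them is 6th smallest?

p_11

Piecing the relations together gives one ordering: p_8 < p_7 < p_3 < p_4 < p_9 < p_11 < p_12 < p_6 < p_2 < p_10 < p_5 < p_1.
Counting 6 from the smallest end gives p_11.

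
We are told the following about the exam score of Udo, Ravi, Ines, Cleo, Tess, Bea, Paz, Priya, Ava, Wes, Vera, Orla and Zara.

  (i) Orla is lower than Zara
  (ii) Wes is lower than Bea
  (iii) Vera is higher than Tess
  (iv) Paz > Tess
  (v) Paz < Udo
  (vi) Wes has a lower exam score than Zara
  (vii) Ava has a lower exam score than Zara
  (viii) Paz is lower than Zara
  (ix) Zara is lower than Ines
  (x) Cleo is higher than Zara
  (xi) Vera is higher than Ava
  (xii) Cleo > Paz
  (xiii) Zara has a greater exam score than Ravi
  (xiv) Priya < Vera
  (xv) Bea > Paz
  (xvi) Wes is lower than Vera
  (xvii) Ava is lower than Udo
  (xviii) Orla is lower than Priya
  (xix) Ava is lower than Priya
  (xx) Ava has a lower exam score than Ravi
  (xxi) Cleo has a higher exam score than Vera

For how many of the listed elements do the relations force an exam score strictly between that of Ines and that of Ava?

2

The relations place Ava below Ines. An element lies strictly between them when it is forced above Ava and also forced below Ines.
Above Ava: {Ravi, Udo, Zara, Priya, Vera, Cleo}. Below Ines: {Orla, Tess, Wes, Paz, Ravi, Zara}.
Intersection: {Ravi, Zara} — 2.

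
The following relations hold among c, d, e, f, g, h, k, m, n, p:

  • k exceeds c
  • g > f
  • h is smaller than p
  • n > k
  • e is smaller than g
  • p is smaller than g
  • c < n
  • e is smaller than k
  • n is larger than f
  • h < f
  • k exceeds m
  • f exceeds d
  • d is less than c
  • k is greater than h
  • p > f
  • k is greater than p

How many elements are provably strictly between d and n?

Chaining upward from d reaches: f, c, p, g, k.
Chaining downward from n reaches: e, m, h, f, c, p, k.
Strictly between d and n are those in both lists: f, c, p, k — 4 elements.

4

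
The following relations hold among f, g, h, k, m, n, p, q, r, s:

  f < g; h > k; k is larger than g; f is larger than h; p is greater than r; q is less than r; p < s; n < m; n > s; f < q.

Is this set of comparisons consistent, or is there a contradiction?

We have f < g stated directly, yet also g < k < h < f by chaining the others — so g < f. Contradiction.

inconsistent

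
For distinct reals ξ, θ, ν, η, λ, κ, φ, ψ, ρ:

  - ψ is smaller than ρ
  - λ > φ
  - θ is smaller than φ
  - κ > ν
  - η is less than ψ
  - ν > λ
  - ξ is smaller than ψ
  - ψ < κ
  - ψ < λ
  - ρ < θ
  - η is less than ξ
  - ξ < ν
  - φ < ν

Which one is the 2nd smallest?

Chaining the given pairs: η < ξ < ψ < ρ < θ < φ < λ < ν < κ.
Counting 2 from the smallest end gives ξ.

ξ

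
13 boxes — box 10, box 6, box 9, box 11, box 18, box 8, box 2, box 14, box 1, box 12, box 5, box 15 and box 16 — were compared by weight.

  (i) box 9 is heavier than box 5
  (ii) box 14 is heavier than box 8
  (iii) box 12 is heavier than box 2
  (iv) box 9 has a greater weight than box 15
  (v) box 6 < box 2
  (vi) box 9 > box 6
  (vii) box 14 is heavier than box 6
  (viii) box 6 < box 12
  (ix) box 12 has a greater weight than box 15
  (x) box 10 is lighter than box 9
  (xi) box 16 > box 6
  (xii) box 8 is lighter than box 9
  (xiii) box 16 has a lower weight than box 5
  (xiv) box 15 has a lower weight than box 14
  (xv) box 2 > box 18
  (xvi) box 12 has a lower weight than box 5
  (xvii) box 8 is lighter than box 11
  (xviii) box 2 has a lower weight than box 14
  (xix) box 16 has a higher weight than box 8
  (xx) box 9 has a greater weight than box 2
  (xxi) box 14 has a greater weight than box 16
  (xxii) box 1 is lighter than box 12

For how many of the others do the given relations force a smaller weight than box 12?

Directly below box 12: box 6, box 1, box 15, box 2.
One step further: box 18 (5 so far).
Nothing else is reachable below box 12; 5 in all.

5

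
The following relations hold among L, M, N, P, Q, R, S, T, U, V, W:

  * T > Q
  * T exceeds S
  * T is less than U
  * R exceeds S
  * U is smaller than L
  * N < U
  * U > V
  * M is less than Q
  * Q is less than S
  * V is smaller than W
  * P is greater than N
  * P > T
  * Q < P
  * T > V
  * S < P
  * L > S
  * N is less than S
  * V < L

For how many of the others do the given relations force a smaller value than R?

4

Directly below R: S.
One step further: N, Q (3 so far).
One step further: M (4 so far).
Nothing else is reachable below R; 4 in all.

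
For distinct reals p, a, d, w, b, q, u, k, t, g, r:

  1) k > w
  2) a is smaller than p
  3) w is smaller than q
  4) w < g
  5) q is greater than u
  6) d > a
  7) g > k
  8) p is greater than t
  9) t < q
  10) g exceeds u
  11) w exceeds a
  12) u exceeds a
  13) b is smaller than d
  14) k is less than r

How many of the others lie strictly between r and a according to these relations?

2

Chaining upward from a reaches: u, w, p, q, k, g, d.
Chaining downward from r reaches: w, k.
Strictly between a and r are those in both lists: w, k — 2 elements.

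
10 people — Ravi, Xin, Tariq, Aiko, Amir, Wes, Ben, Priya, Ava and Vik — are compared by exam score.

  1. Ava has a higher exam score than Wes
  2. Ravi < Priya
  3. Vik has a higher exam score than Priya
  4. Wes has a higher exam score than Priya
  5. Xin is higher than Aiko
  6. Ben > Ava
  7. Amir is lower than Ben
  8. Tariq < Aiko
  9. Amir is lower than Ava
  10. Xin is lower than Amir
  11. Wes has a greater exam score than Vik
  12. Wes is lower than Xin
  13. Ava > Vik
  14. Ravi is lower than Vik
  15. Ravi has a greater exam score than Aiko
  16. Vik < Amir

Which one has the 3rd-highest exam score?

Amir

Piecing the relations together gives one ordering: Tariq < Aiko < Ravi < Priya < Vik < Wes < Xin < Amir < Ava < Ben.
The 3rd largest is Amir.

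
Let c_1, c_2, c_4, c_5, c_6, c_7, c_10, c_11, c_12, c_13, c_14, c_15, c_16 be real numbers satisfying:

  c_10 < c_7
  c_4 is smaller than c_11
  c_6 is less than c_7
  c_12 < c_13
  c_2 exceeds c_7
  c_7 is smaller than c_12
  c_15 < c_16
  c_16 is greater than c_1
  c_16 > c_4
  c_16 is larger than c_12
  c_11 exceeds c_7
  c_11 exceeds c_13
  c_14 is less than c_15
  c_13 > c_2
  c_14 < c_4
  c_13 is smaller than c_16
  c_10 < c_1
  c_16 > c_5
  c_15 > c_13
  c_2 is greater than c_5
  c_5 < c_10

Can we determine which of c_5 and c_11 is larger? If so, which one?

c_5 < c_10 and c_10 < c_7 give c_5 < c_7.
With c_7 < c_2: c_5 < c_10 < c_7 < c_2.
With c_2 < c_13: c_5 < c_10 < c_7 < c_2 < c_13.
Then c_13 < c_11 extends the chain to c_11.
So c_11 is larger.

c_11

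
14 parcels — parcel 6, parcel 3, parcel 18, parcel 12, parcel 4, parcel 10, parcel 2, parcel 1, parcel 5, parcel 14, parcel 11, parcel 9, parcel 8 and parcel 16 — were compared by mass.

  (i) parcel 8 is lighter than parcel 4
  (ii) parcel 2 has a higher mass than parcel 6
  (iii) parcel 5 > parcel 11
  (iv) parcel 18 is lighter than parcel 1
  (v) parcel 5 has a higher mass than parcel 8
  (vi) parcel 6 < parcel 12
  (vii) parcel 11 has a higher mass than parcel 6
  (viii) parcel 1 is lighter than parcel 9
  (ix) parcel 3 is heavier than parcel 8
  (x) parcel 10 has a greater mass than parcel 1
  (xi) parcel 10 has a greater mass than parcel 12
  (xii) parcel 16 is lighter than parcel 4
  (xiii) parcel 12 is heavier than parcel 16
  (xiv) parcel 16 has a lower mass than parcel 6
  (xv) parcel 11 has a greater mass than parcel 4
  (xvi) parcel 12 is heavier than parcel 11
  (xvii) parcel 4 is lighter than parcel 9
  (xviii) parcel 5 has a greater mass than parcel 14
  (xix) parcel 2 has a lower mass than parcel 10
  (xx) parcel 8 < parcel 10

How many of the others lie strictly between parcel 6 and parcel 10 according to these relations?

The relations place parcel 6 below parcel 10. An element lies strictly between them when it is forced above parcel 6 and also forced below parcel 10.
Above parcel 6: {parcel 2, parcel 11, parcel 12, parcel 5}. Below parcel 10: {parcel 8, parcel 16, parcel 2, parcel 4, parcel 11, parcel 12, parcel 18, parcel 1}.
Intersection: {parcel 2, parcel 11, parcel 12} — 3.

3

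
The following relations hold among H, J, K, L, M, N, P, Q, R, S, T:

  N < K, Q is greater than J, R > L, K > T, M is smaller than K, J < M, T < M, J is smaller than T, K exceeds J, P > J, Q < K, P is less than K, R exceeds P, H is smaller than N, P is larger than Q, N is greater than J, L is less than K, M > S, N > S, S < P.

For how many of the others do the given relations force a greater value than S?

The elements the relations force above S are N, P, M, R, K — no chain reaches any other.
That is 5.

5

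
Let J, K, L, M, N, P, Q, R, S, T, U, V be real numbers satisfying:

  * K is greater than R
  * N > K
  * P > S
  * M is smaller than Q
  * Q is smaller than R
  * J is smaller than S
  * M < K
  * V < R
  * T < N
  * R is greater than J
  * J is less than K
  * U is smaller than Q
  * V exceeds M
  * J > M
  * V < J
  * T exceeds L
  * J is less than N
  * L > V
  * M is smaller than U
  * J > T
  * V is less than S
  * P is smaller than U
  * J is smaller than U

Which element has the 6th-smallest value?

Chaining the given pairs: M < V < L < T < J < S < P < U < Q < R < K < N.
The 6th smallest is S.

S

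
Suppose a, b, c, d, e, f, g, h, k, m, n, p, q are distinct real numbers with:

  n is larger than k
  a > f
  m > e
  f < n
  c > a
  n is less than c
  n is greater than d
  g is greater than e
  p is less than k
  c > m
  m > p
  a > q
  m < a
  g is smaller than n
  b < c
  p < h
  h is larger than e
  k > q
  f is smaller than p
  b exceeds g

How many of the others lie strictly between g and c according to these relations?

Chaining upward from g reaches: b, n.
Chaining downward from c reaches: e, f, p, m, d, b, q, k, n, a.
Strictly between g and c are those in both lists: b, n — 2 elements.

2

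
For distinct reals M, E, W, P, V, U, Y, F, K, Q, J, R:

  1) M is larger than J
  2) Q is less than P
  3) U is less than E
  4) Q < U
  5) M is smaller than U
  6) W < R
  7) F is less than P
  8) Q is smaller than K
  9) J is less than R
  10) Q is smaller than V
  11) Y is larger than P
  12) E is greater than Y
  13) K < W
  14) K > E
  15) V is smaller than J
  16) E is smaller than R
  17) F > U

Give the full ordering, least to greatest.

Q < V < J < M < U < F < P < Y < E < K < W < R

Nothing is placed below Q, so it is least; from there Q < V; V < J; J < M; M < U; U < F; F < P; P < Y; Y < E; E < K; K < W; W < R, each given directly.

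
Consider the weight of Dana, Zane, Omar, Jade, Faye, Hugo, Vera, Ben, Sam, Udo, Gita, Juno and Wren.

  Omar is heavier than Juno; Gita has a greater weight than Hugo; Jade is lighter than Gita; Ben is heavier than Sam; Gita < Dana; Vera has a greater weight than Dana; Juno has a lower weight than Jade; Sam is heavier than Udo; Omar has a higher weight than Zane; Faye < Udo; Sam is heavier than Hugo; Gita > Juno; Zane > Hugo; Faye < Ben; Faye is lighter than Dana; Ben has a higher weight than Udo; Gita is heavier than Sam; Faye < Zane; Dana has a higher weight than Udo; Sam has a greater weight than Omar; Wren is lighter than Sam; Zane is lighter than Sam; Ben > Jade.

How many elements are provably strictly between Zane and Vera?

The relations place Zane below Vera. An element lies strictly between them when it is forced above Zane and also forced below Vera.
Above Zane: {Omar, Sam, Gita, Ben, Dana}. Below Vera: {Wren, Faye, Juno, Hugo, Jade, Udo, Omar, Sam, Gita, Dana}.
Intersection: {Omar, Sam, Gita, Dana} — 4.

4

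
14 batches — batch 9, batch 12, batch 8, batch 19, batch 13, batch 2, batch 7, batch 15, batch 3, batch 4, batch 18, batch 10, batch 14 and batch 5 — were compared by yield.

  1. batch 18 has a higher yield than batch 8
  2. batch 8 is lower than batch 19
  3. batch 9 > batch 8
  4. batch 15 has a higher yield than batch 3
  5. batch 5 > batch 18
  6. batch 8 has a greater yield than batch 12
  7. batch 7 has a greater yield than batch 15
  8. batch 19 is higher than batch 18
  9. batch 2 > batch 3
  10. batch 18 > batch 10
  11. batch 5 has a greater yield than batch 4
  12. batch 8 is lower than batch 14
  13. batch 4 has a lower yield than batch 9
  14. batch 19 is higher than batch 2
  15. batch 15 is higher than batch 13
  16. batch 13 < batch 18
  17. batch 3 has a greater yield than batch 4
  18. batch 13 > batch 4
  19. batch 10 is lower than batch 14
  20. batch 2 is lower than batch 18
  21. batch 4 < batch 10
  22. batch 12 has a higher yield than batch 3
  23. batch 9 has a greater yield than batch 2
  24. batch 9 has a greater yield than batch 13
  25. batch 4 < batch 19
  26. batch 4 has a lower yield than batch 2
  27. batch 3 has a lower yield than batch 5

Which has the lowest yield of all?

batch 4

Chaining upward from batch 4: directly above it, batch 10, batch 3, batch 2, batch 13, batch 5, batch 9, batch 19; then batch 12, batch 15, batch 14, batch 18; then batch 7, batch 8.
That covers every other element, and nothing is given below batch 4, so batch 4 is the lowest yield.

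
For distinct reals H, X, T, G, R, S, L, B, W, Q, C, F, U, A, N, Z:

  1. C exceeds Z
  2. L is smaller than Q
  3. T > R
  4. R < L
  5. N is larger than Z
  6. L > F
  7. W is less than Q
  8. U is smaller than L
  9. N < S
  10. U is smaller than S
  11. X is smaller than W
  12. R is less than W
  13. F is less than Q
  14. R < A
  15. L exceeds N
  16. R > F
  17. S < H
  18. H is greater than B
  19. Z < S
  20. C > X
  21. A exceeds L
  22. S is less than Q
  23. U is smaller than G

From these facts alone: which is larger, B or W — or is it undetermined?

Following every chain through B: above B we get H.
W is not reached, and no chain runs the other way from W to B.
So the given relations leave the order of B and W undetermined.

undetermined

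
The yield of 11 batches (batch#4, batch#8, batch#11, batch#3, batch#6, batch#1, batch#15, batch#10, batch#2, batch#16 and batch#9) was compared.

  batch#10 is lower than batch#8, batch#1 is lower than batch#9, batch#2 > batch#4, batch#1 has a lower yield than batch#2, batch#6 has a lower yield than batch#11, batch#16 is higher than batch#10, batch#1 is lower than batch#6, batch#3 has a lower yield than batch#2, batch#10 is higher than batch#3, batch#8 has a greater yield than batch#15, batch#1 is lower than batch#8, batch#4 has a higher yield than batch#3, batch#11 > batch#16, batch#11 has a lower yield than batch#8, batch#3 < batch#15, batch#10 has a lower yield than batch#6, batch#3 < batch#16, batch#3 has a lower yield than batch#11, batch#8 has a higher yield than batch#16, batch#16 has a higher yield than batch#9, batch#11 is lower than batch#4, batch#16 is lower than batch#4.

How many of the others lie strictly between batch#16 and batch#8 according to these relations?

The relations place batch#16 below batch#8. An element lies strictly between them when it is forced above batch#16 and also forced below batch#8.
Above batch#16: {batch#11, batch#4, batch#2}. Below batch#8: {batch#3, batch#1, batch#10, batch#9, batch#6, batch#11, batch#15}.
Intersection: {batch#11} — 1.

1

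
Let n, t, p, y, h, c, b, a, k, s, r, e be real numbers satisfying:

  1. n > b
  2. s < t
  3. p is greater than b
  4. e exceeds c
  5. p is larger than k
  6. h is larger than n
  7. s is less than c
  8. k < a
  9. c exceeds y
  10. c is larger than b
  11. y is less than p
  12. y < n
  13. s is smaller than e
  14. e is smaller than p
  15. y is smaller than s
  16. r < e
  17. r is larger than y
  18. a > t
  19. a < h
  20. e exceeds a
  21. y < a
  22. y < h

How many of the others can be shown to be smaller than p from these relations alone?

Directly below p: k, y, b, e.
One step further: s, a, c, r (8 so far).
One step further: t (9 so far).
No other element is forced below p by the given relations, so the count is 9.

9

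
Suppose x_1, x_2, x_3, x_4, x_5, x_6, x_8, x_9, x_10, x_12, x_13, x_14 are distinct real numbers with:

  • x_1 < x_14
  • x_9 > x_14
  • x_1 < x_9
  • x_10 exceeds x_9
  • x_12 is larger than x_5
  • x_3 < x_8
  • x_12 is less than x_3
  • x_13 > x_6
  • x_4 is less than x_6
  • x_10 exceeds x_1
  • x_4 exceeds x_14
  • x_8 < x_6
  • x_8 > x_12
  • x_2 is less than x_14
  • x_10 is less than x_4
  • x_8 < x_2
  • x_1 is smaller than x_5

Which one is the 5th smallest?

x_8

Chaining the given pairs: x_1 < x_5 < x_12 < x_3 < x_8 < x_2 < x_14 < x_9 < x_10 < x_4 < x_6 < x_13.
The 5th smallest is x_8.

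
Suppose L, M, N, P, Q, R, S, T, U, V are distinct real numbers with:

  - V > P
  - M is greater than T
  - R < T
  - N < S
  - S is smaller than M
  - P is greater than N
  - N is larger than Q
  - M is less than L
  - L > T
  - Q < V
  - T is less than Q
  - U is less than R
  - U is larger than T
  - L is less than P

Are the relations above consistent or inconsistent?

inconsistent

Chaining the given relations yields U < R < T, so U < T. But one relation states T < U. These cannot both hold.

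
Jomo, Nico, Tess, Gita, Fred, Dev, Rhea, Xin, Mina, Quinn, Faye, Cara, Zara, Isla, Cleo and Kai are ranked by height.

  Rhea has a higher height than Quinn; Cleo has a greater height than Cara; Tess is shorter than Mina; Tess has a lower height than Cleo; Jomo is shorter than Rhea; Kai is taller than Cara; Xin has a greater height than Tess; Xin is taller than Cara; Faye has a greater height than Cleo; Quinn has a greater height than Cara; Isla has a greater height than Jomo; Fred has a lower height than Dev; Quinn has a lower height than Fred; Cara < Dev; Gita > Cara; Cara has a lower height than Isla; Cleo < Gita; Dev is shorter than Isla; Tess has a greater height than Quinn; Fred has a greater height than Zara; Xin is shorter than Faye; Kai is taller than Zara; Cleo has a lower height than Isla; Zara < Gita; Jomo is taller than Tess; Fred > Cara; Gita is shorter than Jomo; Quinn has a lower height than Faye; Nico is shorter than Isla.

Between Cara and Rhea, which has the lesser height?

Link the given pairs in sequence: Cara < Quinn; Quinn < Tess; Tess < Cleo; Cleo < Gita; Gita < Jomo; Jomo < Rhea.
Chaining these gives Cara < Quinn < Tess < Cleo < Gita < Jomo < Rhea.
So Cara < Rhea; Cara is the shorter of the two.

Cara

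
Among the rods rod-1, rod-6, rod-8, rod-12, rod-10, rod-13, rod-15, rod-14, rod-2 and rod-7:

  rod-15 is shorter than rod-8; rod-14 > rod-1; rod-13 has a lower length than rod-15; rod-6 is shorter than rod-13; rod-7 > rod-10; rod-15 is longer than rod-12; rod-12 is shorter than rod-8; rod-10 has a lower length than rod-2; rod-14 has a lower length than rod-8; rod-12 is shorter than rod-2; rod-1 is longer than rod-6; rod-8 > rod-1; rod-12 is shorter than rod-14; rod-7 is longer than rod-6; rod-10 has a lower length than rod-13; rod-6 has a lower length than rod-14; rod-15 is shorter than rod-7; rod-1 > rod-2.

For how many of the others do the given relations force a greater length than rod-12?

6

The elements the relations force above rod-12 are rod-2, rod-1, rod-14, rod-15, rod-7, rod-8 — no chain reaches any other.
That is 6.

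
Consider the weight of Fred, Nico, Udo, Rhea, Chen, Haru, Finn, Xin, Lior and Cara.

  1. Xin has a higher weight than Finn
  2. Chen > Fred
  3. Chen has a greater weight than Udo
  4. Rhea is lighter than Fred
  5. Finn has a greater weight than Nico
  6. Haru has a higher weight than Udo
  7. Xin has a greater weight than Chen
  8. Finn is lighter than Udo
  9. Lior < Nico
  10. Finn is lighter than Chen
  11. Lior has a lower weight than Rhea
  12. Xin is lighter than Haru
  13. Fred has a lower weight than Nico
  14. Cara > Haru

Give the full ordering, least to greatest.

Each adjacent pair is fixed by a given relation: Lior < Rhea; Rhea < Fred; Fred < Nico; Nico < Finn; Finn < Udo; Udo < Chen; Chen < Xin; Xin < Haru; Haru < Cara. Chaining them end to end gives the full order.

Lior < Rhea < Fred < Nico < Finn < Udo < Chen < Xin < Haru < Cara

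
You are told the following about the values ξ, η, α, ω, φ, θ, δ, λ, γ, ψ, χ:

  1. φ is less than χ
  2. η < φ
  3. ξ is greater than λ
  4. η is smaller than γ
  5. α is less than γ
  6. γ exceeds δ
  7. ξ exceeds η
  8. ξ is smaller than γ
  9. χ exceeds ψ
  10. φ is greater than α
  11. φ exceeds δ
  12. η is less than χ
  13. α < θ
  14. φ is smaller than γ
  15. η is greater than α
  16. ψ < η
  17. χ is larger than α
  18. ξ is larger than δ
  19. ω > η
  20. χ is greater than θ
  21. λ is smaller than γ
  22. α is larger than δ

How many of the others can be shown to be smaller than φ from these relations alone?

Directly below φ: δ, α, η.
One step further: ψ (4 so far).
Nothing else is reachable below φ; 4 in all.

4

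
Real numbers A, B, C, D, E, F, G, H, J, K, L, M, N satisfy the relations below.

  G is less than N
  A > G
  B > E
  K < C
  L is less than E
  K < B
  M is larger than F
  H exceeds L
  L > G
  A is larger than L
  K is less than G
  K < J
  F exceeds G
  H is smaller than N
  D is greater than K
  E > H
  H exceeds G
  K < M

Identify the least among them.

D is not least since K < D; G is not least since K < G; L is not least since G < L; F is not least since G < F; A is not least since G < A; J is not least since K < J; H is not least since G < H; N is not least since H < N; E is not least since H < E; C is not least since K < C; B is not least since E < B; M is not least since F < M.
Only K has nothing below it, so K is the least.

K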